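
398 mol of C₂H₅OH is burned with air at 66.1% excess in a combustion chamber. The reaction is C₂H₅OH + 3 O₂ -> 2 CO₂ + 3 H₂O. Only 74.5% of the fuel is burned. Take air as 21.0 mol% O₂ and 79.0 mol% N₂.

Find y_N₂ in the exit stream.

0.736

Stoichiometric O₂ = 3 × 398 = 1194 mol; O₂ fed = 1194 × 1.661 = 1983 mol.
N₂ fed = 1983 × 79/21 = 7461 mol.
Fuel reacted = 0.745 × 398 → ξ = 296.5 mol.
Outlet (n = n₀ + ν ξ):
  C₂H₅OH: 398 − 1(296.5) = 101.5
  O₂: 1983 − 3(296.5) = 1094
  N₂: 7461 (inert)
  CO₂: 0 + 2(296.5) = 593
  H₂O: 0 + 3(296.5) = 889.5
Total out = 10140 mol; y_N₂ = 7461 / 10140 = 0.7359.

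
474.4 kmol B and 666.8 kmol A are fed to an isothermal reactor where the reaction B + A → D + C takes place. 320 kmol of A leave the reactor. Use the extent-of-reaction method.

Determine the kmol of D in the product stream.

347 kmol

For A: n = n₀ − 1ξ → 320 = 666.8 − 1ξ, giving ξ = 346.8 kmol.
Outlet amounts (n = n₀ + ν ξ):
  B: 474.4 − 1(346.8) = 127.6
  A: 666.8 − 1(346.8) = 320
  D: 0 + 1(346.8) = 346.8
  C: 0 + 1(346.8) = 346.8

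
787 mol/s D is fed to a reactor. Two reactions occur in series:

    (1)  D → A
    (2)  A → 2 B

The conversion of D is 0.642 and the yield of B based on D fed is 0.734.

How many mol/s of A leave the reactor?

216 mol/s

Conversion of D: D consumed = 1ξ₁ = 0.642 × 787 → ξ₁ = 505.3 mol/s.
Yield of B: 2ξ₂ / 787 = 0.734 → ξ₂ = 288.8 mol/s.
Outlet amounts (n = n₀ + Σ ν·ξ):
  D: 787 − 1(505.3) = 281.7
  A: 0 + 1(505.3) − 1(288.8) = 216.4
  B: 0 + 2(288.8) = 577.7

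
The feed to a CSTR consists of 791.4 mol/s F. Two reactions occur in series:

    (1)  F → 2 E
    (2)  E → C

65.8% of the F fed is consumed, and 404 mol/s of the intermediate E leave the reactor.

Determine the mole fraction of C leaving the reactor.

0.486

Conversion of F: F consumed = 1ξ₁ = 0.658 × 791.4 → ξ₁ = 520.7 mol/s.
E balance: n_E = 0 + 2ξ₁ − 1ξ₂ = 404 → ξ₂ = (2·520.7 − 404)/1 = 637.5 mol/s.
Outlet amounts (n = n₀ + Σ ν·ξ):
  F: 791.4 − 1(520.7) = 270.7
  E: 0 + 2(520.7) − 1(637.5) = 404
  C: 0 + 1(637.5) = 637.5
Total out = 1312 mol/s; y_C = 637.5 / 1312 = 0.4858.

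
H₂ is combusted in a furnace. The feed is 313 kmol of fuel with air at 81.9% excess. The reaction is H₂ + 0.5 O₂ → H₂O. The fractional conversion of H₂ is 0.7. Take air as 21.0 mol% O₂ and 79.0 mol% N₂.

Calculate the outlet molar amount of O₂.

175 kmol

Stoichiometric O₂ = 0.5 × 313 = 156.5 kmol; O₂ fed = 156.5 × 1.819 = 284.7 kmol.
N₂ fed = 284.7 × 79/21 = 1071 kmol.
Fuel reacted = 0.7 × 313 → ξ = 219.1 kmol.
Outlet (n = n₀ + ν ξ):
  H₂: 313 − 1(219.1) = 93.9
  O₂: 284.7 − 0.5(219.1) = 175.1
  N₂: 1071 (inert)
  H₂O: 0 + 1(219.1) = 219.1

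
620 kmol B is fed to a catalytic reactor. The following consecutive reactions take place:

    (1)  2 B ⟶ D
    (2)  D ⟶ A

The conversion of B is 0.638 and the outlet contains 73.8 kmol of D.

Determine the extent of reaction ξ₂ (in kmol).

ξ₂ = 124 kmol

Conversion of B: B consumed = 2ξ₁ = 0.638 × 620 → ξ₁ = 197.8 kmol.
D balance: n_D = 0 + 1ξ₁ − 1ξ₂ = 73.8 → ξ₂ = (1·197.8 − 73.8)/1 = 124 kmol.
Outlet amounts (n = n₀ + Σ ν·ξ):
  B: 620 − 2(197.8) = 224.4
  D: 0 + 1(197.8) − 1(124) = 73.8
  A: 0 + 1(124) = 124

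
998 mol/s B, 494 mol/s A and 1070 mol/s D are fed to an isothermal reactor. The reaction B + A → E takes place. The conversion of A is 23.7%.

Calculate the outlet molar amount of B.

881 mol/s

A reacted = 0.237 × 494 = 117.1 mol/s; ν_A = −1, so ξ = 117.1/1 = 117.1 mol/s.
Outlet amounts (n = n₀ + ν ξ):
  B: 998 − 1(117.1) = 880.9
  A: 494 − 1(117.1) = 376.9
  E: 0 + 1(117.1) = 117.1
  D: 1070 (inert)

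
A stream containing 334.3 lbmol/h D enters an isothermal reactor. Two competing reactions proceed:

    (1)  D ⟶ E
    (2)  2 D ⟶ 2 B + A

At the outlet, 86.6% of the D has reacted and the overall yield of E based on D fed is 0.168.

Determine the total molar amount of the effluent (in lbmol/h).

451 lbmol/h

Yield of E: 1ξ₁ / 334.3 = 0.168 → ξ₁ = 56.16 lbmol/h.
Conversion of D: 1ξ₁ + 2ξ₂ = 0.866 × 334.3 = 289.5 → ξ₂ = 116.7 lbmol/h.
Outlet amounts (n = n₀ + Σ ν·ξ):
  D: 334.3 − 1(56.16) − 2(116.7) = 44.8
  E: 0 + 1(56.16) = 56.16
  B: 0 + 2(116.7) = 233.3
  A: 0 + 1(116.7) = 116.7
Total out = 44.8 + 56.16 + 233.3 + 116.7 = 451 lbmol/h.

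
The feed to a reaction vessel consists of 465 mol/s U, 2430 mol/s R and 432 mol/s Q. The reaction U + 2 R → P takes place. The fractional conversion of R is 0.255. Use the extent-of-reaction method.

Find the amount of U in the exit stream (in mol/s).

R reacted = 0.255 × 2430 = 619.6 mol/s; ν_R = −2, so ξ = 619.6/2 = 309.8 mol/s.
Outlet amounts (n = n₀ + ν ξ):
  U: 465 − 1(309.8) = 155.2
  R: 2430 − 2(309.8) = 1810
  P: 0 + 1(309.8) = 309.8
  Q: 432 (inert)

155 mol/s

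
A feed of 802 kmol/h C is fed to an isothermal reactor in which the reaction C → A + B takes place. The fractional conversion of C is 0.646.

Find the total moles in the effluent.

1320 kmol/h

C reacted = 0.646 × 802 = 518.1 kmol/h; ν_C = −1, so ξ = 518.1/1 = 518.1 kmol/h.
Outlet amounts (n = n₀ + ν ξ):
  C: 802 − 1(518.1) = 283.9
  A: 0 + 1(518.1) = 518.1
  B: 0 + 1(518.1) = 518.1
Total out = 283.9 + 518.1 + 518.1 = 1320 kmol/h.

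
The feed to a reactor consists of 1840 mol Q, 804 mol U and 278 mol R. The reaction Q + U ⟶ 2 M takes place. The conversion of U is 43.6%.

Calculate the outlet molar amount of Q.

1490 mol

U reacted = 0.436 × 804 = 350.5 mol; ν_U = −1, so ξ = 350.5/1 = 350.5 mol.
Outlet amounts (n = n₀ + ν ξ):
  Q: 1840 − 1(350.5) = 1489
  U: 804 − 1(350.5) = 453.5
  M: 0 + 2(350.5) = 701.1
  R: 278 (inert)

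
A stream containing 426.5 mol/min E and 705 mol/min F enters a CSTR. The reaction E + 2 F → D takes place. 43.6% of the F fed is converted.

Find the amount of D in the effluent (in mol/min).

F reacted = 0.436 × 705 = 307.4 mol/min; ν_F = −2, so ξ = 307.4/2 = 153.7 mol/min.
Outlet amounts (n = n₀ + ν ξ):
  E: 426.5 − 1(153.7) = 272.8
  F: 705 − 2(153.7) = 397.6
  D: 0 + 1(153.7) = 153.7

154 mol/min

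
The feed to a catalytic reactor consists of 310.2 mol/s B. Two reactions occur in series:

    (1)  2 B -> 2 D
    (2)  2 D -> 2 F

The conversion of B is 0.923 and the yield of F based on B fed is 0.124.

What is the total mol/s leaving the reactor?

Conversion of B: B consumed = 2ξ₁ = 0.923 × 310.2 → ξ₁ = 143.2 mol/s.
Yield of F: 2ξ₂ / 310.2 = 0.124 → ξ₂ = 19.23 mol/s.
Outlet amounts (n = n₀ + Σ ν·ξ):
  B: 310.2 − 2(143.2) = 23.89
  D: 0 + 2(143.2) − 2(19.23) = 247.8
  F: 0 + 2(19.23) = 38.46
Total out = 23.89 + 247.8 + 38.46 = 310.2 mol/s.

310 mol/s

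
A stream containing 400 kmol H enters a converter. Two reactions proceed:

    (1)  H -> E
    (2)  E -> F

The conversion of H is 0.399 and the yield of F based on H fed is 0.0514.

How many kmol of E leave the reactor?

Conversion of H: H consumed = 1ξ₁ = 0.399 × 400 → ξ₁ = 159.6 kmol.
Yield of F: 1ξ₂ / 400 = 0.0514 → ξ₂ = 20.56 kmol.
Outlet amounts (n = n₀ + Σ ν·ξ):
  H: 400 − 1(159.6) = 240.4
  E: 0 + 1(159.6) − 1(20.56) = 139
  F: 0 + 1(20.56) = 20.56

139 kmol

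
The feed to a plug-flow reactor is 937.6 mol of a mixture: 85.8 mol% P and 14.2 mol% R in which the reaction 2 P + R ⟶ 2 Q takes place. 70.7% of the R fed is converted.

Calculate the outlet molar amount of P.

616 mol

R reacted = 0.707 × 133.1 = 94.13 mol; ν_R = −1, so ξ = 94.13/1 = 94.13 mol.
Outlet amounts (n = n₀ + ν ξ):
  P: 804.5 − 2(94.13) = 616.2
  R: 133.1 − 1(94.13) = 39.01
  Q: 0 + 2(94.13) = 188.3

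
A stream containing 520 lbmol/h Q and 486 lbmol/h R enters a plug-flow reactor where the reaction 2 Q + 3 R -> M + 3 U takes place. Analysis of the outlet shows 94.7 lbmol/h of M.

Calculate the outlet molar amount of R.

202 lbmol/h

For M: n = n₀ + 1ξ → 94.7 = 0 + 1ξ, giving ξ = 94.7 lbmol/h.
Outlet amounts (n = n₀ + ν ξ):
  Q: 520 − 2(94.7) = 330.6
  R: 486 − 3(94.7) = 201.9
  M: 0 + 1(94.7) = 94.7
  U: 0 + 3(94.7) = 284.1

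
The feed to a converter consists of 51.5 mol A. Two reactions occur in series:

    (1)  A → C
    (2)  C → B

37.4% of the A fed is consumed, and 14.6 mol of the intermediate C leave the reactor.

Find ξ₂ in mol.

ξ₂ = 4.66 mol

Conversion of A: A consumed = 1ξ₁ = 0.374 × 51.5 → ξ₁ = 19.26 mol.
C balance: n_C = 0 + 1ξ₁ − 1ξ₂ = 14.6 → ξ₂ = (1·19.26 − 14.6)/1 = 4.661 mol.
Outlet amounts (n = n₀ + Σ ν·ξ):
  A: 51.5 − 1(19.26) = 32.24
  C: 0 + 1(19.26) − 1(4.661) = 14.6
  B: 0 + 1(4.661) = 4.661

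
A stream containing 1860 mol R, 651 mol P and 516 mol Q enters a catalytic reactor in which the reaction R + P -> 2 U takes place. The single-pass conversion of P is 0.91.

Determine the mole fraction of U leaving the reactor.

0.391

P reacted = 0.91 × 651 = 592.4 mol; ν_P = −1, so ξ = 592.4/1 = 592.4 mol.
Outlet amounts (n = n₀ + ν ξ):
  R: 1860 − 1(592.4) = 1268
  P: 651 − 1(592.4) = 58.59
  U: 0 + 2(592.4) = 1185
  Q: 516 (inert)
Total out = 3027 mol; y_U = 1185 / 3027 = 0.3914.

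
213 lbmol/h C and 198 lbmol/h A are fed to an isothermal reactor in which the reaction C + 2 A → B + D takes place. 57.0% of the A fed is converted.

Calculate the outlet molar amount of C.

A reacted = 0.57 × 198 = 112.9 lbmol/h; ν_A = −2, so ξ = 112.9/2 = 56.43 lbmol/h.
Outlet amounts (n = n₀ + ν ξ):
  C: 213 − 1(56.43) = 156.6
  A: 198 − 2(56.43) = 85.14
  B: 0 + 1(56.43) = 56.43
  D: 0 + 1(56.43) = 56.43

157 lbmol/h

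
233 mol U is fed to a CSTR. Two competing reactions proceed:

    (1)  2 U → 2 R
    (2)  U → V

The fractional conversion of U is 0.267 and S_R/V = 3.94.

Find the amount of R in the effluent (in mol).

49.6 mol

Conversion of U: U consumed = 0.267 × 233 = 62.21 mol = 2ξ₁ + 1ξ₂.
Selectivity: 2ξ₁ / (1ξ₂) = 3.94 → ξ₁ = 1.97 ξ₂.
Substitute: (2·1.97 + 1) ξ₂ = 62.21 → ξ₂ = 12.59 mol, ξ₁ = 24.81 mol.
Outlet amounts (n = n₀ + Σ ν·ξ):
  U: 233 − 2(24.81) − 1(12.59) = 170.8
  R: 0 + 2(24.81) = 49.62
  V: 0 + 1(12.59) = 12.59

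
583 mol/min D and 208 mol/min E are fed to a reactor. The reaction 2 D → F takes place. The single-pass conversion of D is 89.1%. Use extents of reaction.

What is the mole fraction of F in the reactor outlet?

D reacted = 0.891 × 583 = 519.5 mol/min; ν_D = −2, so ξ = 519.5/2 = 259.7 mol/min.
Outlet amounts (n = n₀ + ν ξ):
  D: 583 − 2(259.7) = 63.55
  F: 0 + 1(259.7) = 259.7
  E: 208 (inert)
Total out = 531.3 mol/min; y_F = 259.7 / 531.3 = 0.4889.

0.489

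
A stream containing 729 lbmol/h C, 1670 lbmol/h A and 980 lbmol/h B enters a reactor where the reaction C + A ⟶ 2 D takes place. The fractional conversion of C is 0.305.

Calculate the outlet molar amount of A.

1450 lbmol/h

C reacted = 0.305 × 729 = 222.3 lbmol/h; ν_C = −1, so ξ = 222.3/1 = 222.3 lbmol/h.
Outlet amounts (n = n₀ + ν ξ):
  C: 729 − 1(222.3) = 506.7
  A: 1670 − 1(222.3) = 1448
  D: 0 + 2(222.3) = 444.7
  B: 980 (inert)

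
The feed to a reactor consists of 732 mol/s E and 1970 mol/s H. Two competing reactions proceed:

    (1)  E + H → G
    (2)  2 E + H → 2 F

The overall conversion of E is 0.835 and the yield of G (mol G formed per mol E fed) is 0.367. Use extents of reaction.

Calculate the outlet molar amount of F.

343 mol/s

Yield of G: 1ξ₁ / 732 = 0.367 → ξ₁ = 268.6 mol/s.
Conversion of E: 1ξ₁ + 2ξ₂ = 0.835 × 732 = 611.2 → ξ₂ = 171.3 mol/s.
Outlet amounts (n = n₀ + Σ ν·ξ):
  E: 732 − 1(268.6) − 2(171.3) = 120.8
  H: 1970 − 1(268.6) − 1(171.3) = 1530
  G: 0 + 1(268.6) = 268.6
  F: 0 + 2(171.3) = 342.6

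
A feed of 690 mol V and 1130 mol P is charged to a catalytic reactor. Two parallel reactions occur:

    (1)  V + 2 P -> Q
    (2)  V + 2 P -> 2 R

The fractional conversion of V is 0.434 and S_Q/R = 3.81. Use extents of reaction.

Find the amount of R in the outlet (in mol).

Conversion of V: V consumed = 0.434 × 690 = 299.5 mol = 1ξ₁ + 1ξ₂.
Selectivity: 1ξ₁ / (2ξ₂) = 3.81 → ξ₁ = 7.62 ξ₂.
Substitute: (1·7.62 + 1) ξ₂ = 299.5 → ξ₂ = 34.74 mol, ξ₁ = 264.7 mol.
Outlet amounts (n = n₀ + Σ ν·ξ):
  V: 690 − 1(264.7) − 1(34.74) = 390.5
  P: 1130 − 2(264.7) − 2(34.74) = 531.1
  Q: 0 + 1(264.7) = 264.7
  R: 0 + 2(34.74) = 69.48

69.5 mol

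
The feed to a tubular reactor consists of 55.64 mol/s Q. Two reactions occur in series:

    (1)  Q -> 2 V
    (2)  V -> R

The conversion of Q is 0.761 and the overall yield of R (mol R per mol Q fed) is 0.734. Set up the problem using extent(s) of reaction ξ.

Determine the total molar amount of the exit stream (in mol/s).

98 mol/s

Conversion of Q: Q consumed = 1ξ₁ = 0.761 × 55.64 → ξ₁ = 42.34 mol/s.
Yield of R: 1ξ₂ / 55.64 = 0.734 → ξ₂ = 40.84 mol/s.
Outlet amounts (n = n₀ + Σ ν·ξ):
  Q: 55.64 − 1(42.34) = 13.3
  V: 0 + 2(42.34) − 1(40.84) = 43.84
  R: 0 + 1(40.84) = 40.84
Total out = 13.3 + 43.84 + 40.84 = 97.98 mol/s.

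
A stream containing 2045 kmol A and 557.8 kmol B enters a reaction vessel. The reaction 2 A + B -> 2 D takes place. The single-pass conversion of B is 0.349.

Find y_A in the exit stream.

B reacted = 0.349 × 557.8 = 194.7 kmol; ν_B = −1, so ξ = 194.7/1 = 194.7 kmol.
Outlet amounts (n = n₀ + ν ξ):
  A: 2045 − 2(194.7) = 1656
  B: 557.8 − 1(194.7) = 363.1
  D: 0 + 2(194.7) = 389.3
Total out = 2408 kmol; y_A = 1656 / 2408 = 0.6875.

0.688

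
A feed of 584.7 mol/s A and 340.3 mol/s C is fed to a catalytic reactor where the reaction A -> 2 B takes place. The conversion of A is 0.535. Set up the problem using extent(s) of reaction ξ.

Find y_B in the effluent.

A reacted = 0.535 × 584.7 = 312.8 mol/s; ν_A = −1, so ξ = 312.8/1 = 312.8 mol/s.
Outlet amounts (n = n₀ + ν ξ):
  A: 584.7 − 1(312.8) = 271.9
  B: 0 + 2(312.8) = 625.6
  C: 340.3 (inert)
Total out = 1238 mol/s; y_B = 625.6 / 1238 = 0.5054.

0.505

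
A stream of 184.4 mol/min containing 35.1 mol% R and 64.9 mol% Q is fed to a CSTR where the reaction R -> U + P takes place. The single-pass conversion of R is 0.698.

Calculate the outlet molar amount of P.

R reacted = 0.698 × 64.72 = 45.18 mol/min; ν_R = −1, so ξ = 45.18/1 = 45.18 mol/min.
Outlet amounts (n = n₀ + ν ξ):
  R: 64.72 − 1(45.18) = 19.55
  U: 0 + 1(45.18) = 45.18
  P: 0 + 1(45.18) = 45.18
  Q: 119.7 (inert)

45.2 mol/min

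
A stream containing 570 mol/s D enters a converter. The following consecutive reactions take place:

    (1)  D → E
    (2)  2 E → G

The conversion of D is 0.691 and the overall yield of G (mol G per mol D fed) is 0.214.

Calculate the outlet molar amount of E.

Conversion of D: D consumed = 1ξ₁ = 0.691 × 570 → ξ₁ = 393.9 mol/s.
Yield of G: 1ξ₂ / 570 = 0.214 → ξ₂ = 122 mol/s.
Outlet amounts (n = n₀ + Σ ν·ξ):
  D: 570 − 1(393.9) = 176.1
  E: 0 + 1(393.9) − 2(122) = 149.9
  G: 0 + 1(122) = 122

150 mol/s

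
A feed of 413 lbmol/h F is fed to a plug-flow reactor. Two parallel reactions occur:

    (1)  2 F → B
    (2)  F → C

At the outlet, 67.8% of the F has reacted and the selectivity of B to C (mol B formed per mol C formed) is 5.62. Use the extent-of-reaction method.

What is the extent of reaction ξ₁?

Conversion of F: F consumed = 0.678 × 413 = 280 lbmol/h = 2ξ₁ + 1ξ₂.
Selectivity: 1ξ₁ / (1ξ₂) = 5.62 → ξ₁ = 5.62 ξ₂.
Substitute: (2·5.62 + 1) ξ₂ = 280 → ξ₂ = 22.88 lbmol/h, ξ₁ = 128.6 lbmol/h.
Outlet amounts (n = n₀ + Σ ν·ξ):
  F: 413 − 2(128.6) − 1(22.88) = 133
  B: 0 + 1(128.6) = 128.6
  C: 0 + 1(22.88) = 22.88

ξ₁ = 129 lbmol/h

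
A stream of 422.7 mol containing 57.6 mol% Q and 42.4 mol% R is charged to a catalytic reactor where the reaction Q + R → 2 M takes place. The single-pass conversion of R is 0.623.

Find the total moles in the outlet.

423 mol

R reacted = 0.623 × 179.2 = 111.7 mol; ν_R = −1, so ξ = 111.7/1 = 111.7 mol.
Outlet amounts (n = n₀ + ν ξ):
  Q: 243.5 − 1(111.7) = 131.8
  R: 179.2 − 1(111.7) = 67.57
  M: 0 + 2(111.7) = 223.3
Total out = 131.8 + 67.57 + 223.3 = 422.7 mol.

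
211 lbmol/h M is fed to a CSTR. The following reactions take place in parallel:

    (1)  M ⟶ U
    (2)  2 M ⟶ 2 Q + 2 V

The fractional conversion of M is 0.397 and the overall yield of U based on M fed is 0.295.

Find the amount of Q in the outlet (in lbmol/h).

Yield of U: 1ξ₁ / 211 = 0.295 → ξ₁ = 62.24 lbmol/h.
Conversion of M: 1ξ₁ + 2ξ₂ = 0.397 × 211 = 83.77 → ξ₂ = 10.76 lbmol/h.
Outlet amounts (n = n₀ + Σ ν·ξ):
  M: 211 − 1(62.24) − 2(10.76) = 127.2
  U: 0 + 1(62.24) = 62.24
  Q: 0 + 2(10.76) = 21.52
  V: 0 + 2(10.76) = 21.52

21.5 lbmol/h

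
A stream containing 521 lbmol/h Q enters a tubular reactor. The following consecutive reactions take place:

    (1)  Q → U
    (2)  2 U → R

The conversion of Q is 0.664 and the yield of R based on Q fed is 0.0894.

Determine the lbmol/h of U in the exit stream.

Conversion of Q: Q consumed = 1ξ₁ = 0.664 × 521 → ξ₁ = 345.9 lbmol/h.
Yield of R: 1ξ₂ / 521 = 0.0894 → ξ₂ = 46.58 lbmol/h.
Outlet amounts (n = n₀ + Σ ν·ξ):
  Q: 521 − 1(345.9) = 175.1
  U: 0 + 1(345.9) − 2(46.58) = 252.8
  R: 0 + 1(46.58) = 46.58

253 lbmol/h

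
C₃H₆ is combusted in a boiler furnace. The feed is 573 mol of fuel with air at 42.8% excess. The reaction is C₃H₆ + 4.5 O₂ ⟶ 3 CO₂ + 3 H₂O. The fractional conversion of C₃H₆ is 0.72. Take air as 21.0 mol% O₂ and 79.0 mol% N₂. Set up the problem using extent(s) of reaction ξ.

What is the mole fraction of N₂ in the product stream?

Stoichiometric O₂ = 4.5 × 573 = 2578 mol; O₂ fed = 2578 × 1.428 = 3682 mol.
N₂ fed = 3682 × 79/21 = 13850 mol.
Fuel reacted = 0.72 × 573 → ξ = 412.6 mol.
Outlet (n = n₀ + ν ξ):
  C₃H₆: 573 − 1(412.6) = 160.4
  O₂: 3682 − 4.5(412.6) = 1826
  N₂: 13850 (inert)
  CO₂: 0 + 3(412.6) = 1238
  H₂O: 0 + 3(412.6) = 1238
Total out = 18310 mol; y_N₂ = 13850 / 18310 = 0.7564.

0.756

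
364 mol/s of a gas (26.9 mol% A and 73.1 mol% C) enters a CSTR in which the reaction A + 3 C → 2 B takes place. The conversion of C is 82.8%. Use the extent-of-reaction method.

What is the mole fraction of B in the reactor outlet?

0.676

C reacted = 0.828 × 266.1 = 220.3 mol/s; ν_C = −3, so ξ = 220.3/3 = 73.44 mol/s.
Outlet amounts (n = n₀ + ν ξ):
  A: 97.92 − 1(73.44) = 24.48
  C: 266.1 − 3(73.44) = 45.77
  B: 0 + 2(73.44) = 146.9
Total out = 217.1 mol/s; y_B = 146.9 / 217.1 = 0.6765.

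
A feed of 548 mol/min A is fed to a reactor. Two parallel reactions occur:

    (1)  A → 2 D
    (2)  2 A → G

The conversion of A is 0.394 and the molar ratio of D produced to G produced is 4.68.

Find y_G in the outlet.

0.0809

Conversion of A: A consumed = 0.394 × 548 = 215.9 mol/min = 1ξ₁ + 2ξ₂.
Selectivity: 2ξ₁ / (1ξ₂) = 4.68 → ξ₁ = 2.34 ξ₂.
Substitute: (1·2.34 + 2) ξ₂ = 215.9 → ξ₂ = 49.75 mol/min, ξ₁ = 116.4 mol/min.
Outlet amounts (n = n₀ + Σ ν·ξ):
  A: 548 − 1(116.4) − 2(49.75) = 332.1
  D: 0 + 2(116.4) = 232.8
  G: 0 + 1(49.75) = 49.75
Total out = 614.7 mol/min; y_G = 49.75 / 614.7 = 0.08094.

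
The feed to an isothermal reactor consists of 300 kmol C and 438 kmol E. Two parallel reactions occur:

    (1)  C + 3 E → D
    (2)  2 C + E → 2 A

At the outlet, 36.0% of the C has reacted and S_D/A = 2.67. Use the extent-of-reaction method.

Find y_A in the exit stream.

0.0604

Conversion of C: C consumed = 0.36 × 300 = 108 kmol = 1ξ₁ + 2ξ₂.
Selectivity: 1ξ₁ / (2ξ₂) = 2.67 → ξ₁ = 5.34 ξ₂.
Substitute: (1·5.34 + 2) ξ₂ = 108 → ξ₂ = 14.71 kmol, ξ₁ = 78.57 kmol.
Outlet amounts (n = n₀ + Σ ν·ξ):
  C: 300 − 1(78.57) − 2(14.71) = 192
  E: 438 − 3(78.57) − 1(14.71) = 187.6
  D: 0 + 1(78.57) = 78.57
  A: 0 + 2(14.71) = 29.43
Total out = 487.6 kmol; y_A = 29.43 / 487.6 = 0.06036.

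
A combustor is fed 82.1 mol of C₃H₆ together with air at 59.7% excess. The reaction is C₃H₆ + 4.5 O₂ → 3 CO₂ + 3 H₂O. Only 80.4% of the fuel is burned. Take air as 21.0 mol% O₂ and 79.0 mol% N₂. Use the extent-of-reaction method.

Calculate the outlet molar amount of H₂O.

Stoichiometric O₂ = 4.5 × 82.1 = 369.4 mol; O₂ fed = 369.4 × 1.597 = 590 mol.
N₂ fed = 590 × 79/21 = 2220 mol.
Fuel reacted = 0.804 × 82.1 → ξ = 66.01 mol.
Outlet (n = n₀ + ν ξ):
  C₃H₆: 82.1 − 1(66.01) = 16.09
  O₂: 590 − 4.5(66.01) = 293
  N₂: 2220 (inert)
  CO₂: 0 + 3(66.01) = 198
  H₂O: 0 + 3(66.01) = 198

198 mol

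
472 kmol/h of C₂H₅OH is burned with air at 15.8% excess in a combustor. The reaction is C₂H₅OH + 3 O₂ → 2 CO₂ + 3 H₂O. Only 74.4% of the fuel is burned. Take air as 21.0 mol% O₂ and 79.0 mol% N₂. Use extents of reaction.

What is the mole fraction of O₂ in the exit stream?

0.0679

Stoichiometric O₂ = 3 × 472 = 1416 kmol/h; O₂ fed = 1416 × 1.158 = 1640 kmol/h.
N₂ fed = 1640 × 79/21 = 6169 kmol/h.
Fuel reacted = 0.744 × 472 → ξ = 351.2 kmol/h.
Outlet (n = n₀ + ν ξ):
  C₂H₅OH: 472 − 1(351.2) = 120.8
  O₂: 1640 − 3(351.2) = 586.2
  N₂: 6169 (inert)
  CO₂: 0 + 2(351.2) = 702.3
  H₂O: 0 + 3(351.2) = 1054
Total out = 8631 kmol/h; y_O₂ = 586.2 / 8631 = 0.06792.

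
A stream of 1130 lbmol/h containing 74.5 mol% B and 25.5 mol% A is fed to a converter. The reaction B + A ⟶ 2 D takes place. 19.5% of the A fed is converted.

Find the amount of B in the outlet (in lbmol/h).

A reacted = 0.195 × 288.1 = 56.19 lbmol/h; ν_A = −1, so ξ = 56.19/1 = 56.19 lbmol/h.
Outlet amounts (n = n₀ + ν ξ):
  B: 841.9 − 1(56.19) = 785.7
  A: 288.1 − 1(56.19) = 232
  D: 0 + 2(56.19) = 112.4

786 lbmol/h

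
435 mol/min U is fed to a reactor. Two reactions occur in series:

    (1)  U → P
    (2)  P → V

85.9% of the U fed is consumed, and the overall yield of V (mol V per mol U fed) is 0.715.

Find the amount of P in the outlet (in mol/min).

Conversion of U: U consumed = 1ξ₁ = 0.859 × 435 → ξ₁ = 373.7 mol/min.
Yield of V: 1ξ₂ / 435 = 0.715 → ξ₂ = 311 mol/min.
Outlet amounts (n = n₀ + Σ ν·ξ):
  U: 435 − 1(373.7) = 61.33
  P: 0 + 1(373.7) − 1(311) = 62.64
  V: 0 + 1(311) = 311

62.6 mol/min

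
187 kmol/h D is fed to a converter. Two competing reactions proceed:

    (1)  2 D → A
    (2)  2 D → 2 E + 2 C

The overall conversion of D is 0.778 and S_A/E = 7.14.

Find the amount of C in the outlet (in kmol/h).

9.52 kmol/h

Conversion of D: D consumed = 0.778 × 187 = 145.5 kmol/h = 2ξ₁ + 2ξ₂.
Selectivity: 1ξ₁ / (2ξ₂) = 7.14 → ξ₁ = 14.28 ξ₂.
Substitute: (2·14.28 + 2) ξ₂ = 145.5 → ξ₂ = 4.761 kmol/h, ξ₁ = 67.98 kmol/h.
Outlet amounts (n = n₀ + Σ ν·ξ):
  D: 187 − 2(67.98) − 2(4.761) = 41.51
  A: 0 + 1(67.98) = 67.98
  E: 0 + 2(4.761) = 9.521
  C: 0 + 2(4.761) = 9.521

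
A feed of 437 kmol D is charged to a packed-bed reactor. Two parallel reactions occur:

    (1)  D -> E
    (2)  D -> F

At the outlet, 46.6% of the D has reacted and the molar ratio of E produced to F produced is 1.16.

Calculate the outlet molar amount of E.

Conversion of D: D consumed = 0.466 × 437 = 203.6 kmol = 1ξ₁ + 1ξ₂.
Selectivity: 1ξ₁ / (1ξ₂) = 1.16 → ξ₁ = 1.16 ξ₂.
Substitute: (1·1.16 + 1) ξ₂ = 203.6 → ξ₂ = 94.28 kmol, ξ₁ = 109.4 kmol.
Outlet amounts (n = n₀ + Σ ν·ξ):
  D: 437 − 1(109.4) − 1(94.28) = 233.4
  E: 0 + 1(109.4) = 109.4
  F: 0 + 1(94.28) = 94.28

109 kmol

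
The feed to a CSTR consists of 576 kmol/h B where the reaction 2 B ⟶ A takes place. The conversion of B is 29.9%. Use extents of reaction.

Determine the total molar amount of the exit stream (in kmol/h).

B reacted = 0.299 × 576 = 172.2 kmol/h; ν_B = −2, so ξ = 172.2/2 = 86.11 kmol/h.
Outlet amounts (n = n₀ + ν ξ):
  B: 576 − 2(86.11) = 403.8
  A: 0 + 1(86.11) = 86.11
Total out = 403.8 + 86.11 = 489.9 kmol/h.

490 kmol/h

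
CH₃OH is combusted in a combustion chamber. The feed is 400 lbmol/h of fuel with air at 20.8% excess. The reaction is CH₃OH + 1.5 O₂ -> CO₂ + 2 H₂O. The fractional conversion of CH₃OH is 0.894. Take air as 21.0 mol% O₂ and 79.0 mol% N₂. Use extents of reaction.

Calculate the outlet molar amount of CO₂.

358 lbmol/h

Stoichiometric O₂ = 1.5 × 400 = 600 lbmol/h; O₂ fed = 600 × 1.208 = 724.8 lbmol/h.
N₂ fed = 724.8 × 79/21 = 2727 lbmol/h.
Fuel reacted = 0.894 × 400 → ξ = 357.6 lbmol/h.
Outlet (n = n₀ + ν ξ):
  CH₃OH: 400 − 1(357.6) = 42.4
  O₂: 724.8 − 1.5(357.6) = 188.4
  N₂: 2727 (inert)
  CO₂: 0 + 1(357.6) = 357.6
  H₂O: 0 + 2(357.6) = 715.2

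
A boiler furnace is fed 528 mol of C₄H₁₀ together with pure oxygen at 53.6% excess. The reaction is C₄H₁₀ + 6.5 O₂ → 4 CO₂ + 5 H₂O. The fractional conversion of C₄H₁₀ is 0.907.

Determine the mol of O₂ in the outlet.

2160 mol

Stoichiometric O₂ = 6.5 × 528 = 3432 mol; O₂ fed = 3432 × 1.536 = 5272 mol.
Fuel reacted = 0.907 × 528 → ξ = 478.9 mol.
Outlet (n = n₀ + ν ξ):
  C₄H₁₀: 528 − 1(478.9) = 49.1
  O₂: 5272 − 6.5(478.9) = 2159
  CO₂: 0 + 4(478.9) = 1916
  H₂O: 0 + 5(478.9) = 2394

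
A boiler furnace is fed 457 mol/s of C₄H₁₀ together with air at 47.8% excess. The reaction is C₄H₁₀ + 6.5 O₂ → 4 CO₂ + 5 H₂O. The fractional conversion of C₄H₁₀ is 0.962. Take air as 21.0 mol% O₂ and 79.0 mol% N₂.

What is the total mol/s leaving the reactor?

22000 mol/s

Stoichiometric O₂ = 6.5 × 457 = 2970 mol/s; O₂ fed = 2970 × 1.478 = 4390 mol/s.
N₂ fed = 4390 × 79/21 = 16520 mol/s.
Fuel reacted = 0.962 × 457 → ξ = 439.6 mol/s.
Outlet (n = n₀ + ν ξ):
  C₄H₁₀: 457 − 1(439.6) = 17.37
  O₂: 4390 − 6.5(439.6) = 1533
  N₂: 16520 (inert)
  CO₂: 0 + 4(439.6) = 1759
  H₂O: 0 + 5(439.6) = 2198
Total out = 17.37 + 1533 + 16520 + 1759 + 2198 = 22020 mol/s.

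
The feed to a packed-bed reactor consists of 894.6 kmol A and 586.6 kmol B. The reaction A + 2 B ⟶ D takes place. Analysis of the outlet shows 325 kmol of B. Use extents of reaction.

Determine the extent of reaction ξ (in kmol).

ξ = 131 kmol

For B: n = n₀ − 2ξ → 325 = 586.6 − 2ξ, giving ξ = 130.8 kmol.
Outlet amounts (n = n₀ + ν ξ):
  A: 894.6 − 1(130.8) = 763.8
  B: 586.6 − 2(130.8) = 325
  D: 0 + 1(130.8) = 130.8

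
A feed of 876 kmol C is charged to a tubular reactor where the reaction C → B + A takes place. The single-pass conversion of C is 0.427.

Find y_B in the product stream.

C reacted = 0.427 × 876 = 374.1 kmol; ν_C = −1, so ξ = 374.1/1 = 374.1 kmol.
Outlet amounts (n = n₀ + ν ξ):
  C: 876 − 1(374.1) = 501.9
  B: 0 + 1(374.1) = 374.1
  A: 0 + 1(374.1) = 374.1
Total out = 1250 kmol; y_B = 374.1 / 1250 = 0.2992.

0.299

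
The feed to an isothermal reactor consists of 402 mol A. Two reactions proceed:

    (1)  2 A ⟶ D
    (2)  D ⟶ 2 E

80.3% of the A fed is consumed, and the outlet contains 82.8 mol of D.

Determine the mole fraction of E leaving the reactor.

0.493

Conversion of A: A consumed = 2ξ₁ = 0.803 × 402 → ξ₁ = 161.4 mol.
D balance: n_D = 0 + 1ξ₁ − 1ξ₂ = 82.8 → ξ₂ = (1·161.4 − 82.8)/1 = 78.6 mol.
Outlet amounts (n = n₀ + Σ ν·ξ):
  A: 402 − 2(161.4) = 79.19
  D: 0 + 1(161.4) − 1(78.6) = 82.8
  E: 0 + 2(78.6) = 157.2
Total out = 319.2 mol; y_E = 157.2 / 319.2 = 0.4925.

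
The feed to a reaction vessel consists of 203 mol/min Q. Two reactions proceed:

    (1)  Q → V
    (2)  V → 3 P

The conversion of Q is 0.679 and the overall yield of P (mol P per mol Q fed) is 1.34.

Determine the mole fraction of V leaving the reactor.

0.123

Conversion of Q: Q consumed = 1ξ₁ = 0.679 × 203 → ξ₁ = 137.8 mol/min.
Yield of P: 3ξ₂ / 203 = 1.34 → ξ₂ = 90.67 mol/min.
Outlet amounts (n = n₀ + Σ ν·ξ):
  Q: 203 − 1(137.8) = 65.16
  V: 0 + 1(137.8) − 1(90.67) = 47.16
  P: 0 + 3(90.67) = 272
Total out = 384.3 mol/min; y_V = 47.16 / 384.3 = 0.1227.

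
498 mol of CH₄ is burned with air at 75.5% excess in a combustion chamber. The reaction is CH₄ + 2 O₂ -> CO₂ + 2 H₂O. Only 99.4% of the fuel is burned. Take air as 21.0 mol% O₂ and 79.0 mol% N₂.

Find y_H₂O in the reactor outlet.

0.112

Stoichiometric O₂ = 2 × 498 = 996 mol; O₂ fed = 996 × 1.755 = 1748 mol.
N₂ fed = 1748 × 79/21 = 6576 mol.
Fuel reacted = 0.994 × 498 → ξ = 495 mol.
Outlet (n = n₀ + ν ξ):
  CH₄: 498 − 1(495) = 2.988
  O₂: 1748 − 2(495) = 758
  N₂: 6576 (inert)
  CO₂: 0 + 1(495) = 495
  H₂O: 0 + 2(495) = 990
Total out = 8822 mol; y_H₂O = 990 / 8822 = 0.1122.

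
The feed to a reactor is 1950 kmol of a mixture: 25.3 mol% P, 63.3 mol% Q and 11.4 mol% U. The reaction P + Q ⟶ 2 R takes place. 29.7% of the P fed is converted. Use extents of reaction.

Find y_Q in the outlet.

P reacted = 0.297 × 493.4 = 146.5 kmol; ν_P = −1, so ξ = 146.5/1 = 146.5 kmol.
Outlet amounts (n = n₀ + ν ξ):
  P: 493.4 − 1(146.5) = 346.8
  Q: 1234 − 1(146.5) = 1088
  R: 0 + 2(146.5) = 293
  U: 222.3 (inert)
Total out = 1950 kmol; y_Q = 1088 / 1950 = 0.5579.

0.558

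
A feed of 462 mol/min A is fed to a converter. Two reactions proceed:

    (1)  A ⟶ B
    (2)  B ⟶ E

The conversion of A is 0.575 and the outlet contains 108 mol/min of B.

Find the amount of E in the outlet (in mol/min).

158 mol/min

Conversion of A: A consumed = 1ξ₁ = 0.575 × 462 → ξ₁ = 265.6 mol/min.
B balance: n_B = 0 + 1ξ₁ − 1ξ₂ = 108 → ξ₂ = (1·265.6 − 108)/1 = 157.6 mol/min.
Outlet amounts (n = n₀ + Σ ν·ξ):
  A: 462 − 1(265.6) = 196.4
  B: 0 + 1(265.6) − 1(157.6) = 108
  E: 0 + 1(157.6) = 157.6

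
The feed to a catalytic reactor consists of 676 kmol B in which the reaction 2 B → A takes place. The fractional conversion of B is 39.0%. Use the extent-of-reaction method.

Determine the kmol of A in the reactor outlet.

B reacted = 0.39 × 676 = 263.6 kmol; ν_B = −2, so ξ = 263.6/2 = 131.8 kmol.
Outlet amounts (n = n₀ + ν ξ):
  B: 676 − 2(131.8) = 412.4
  A: 0 + 1(131.8) = 131.8

132 kmol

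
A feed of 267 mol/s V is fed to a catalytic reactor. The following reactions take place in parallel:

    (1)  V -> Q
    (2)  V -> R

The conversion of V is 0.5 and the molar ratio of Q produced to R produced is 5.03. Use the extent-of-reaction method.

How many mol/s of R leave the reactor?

Conversion of V: V consumed = 0.5 × 267 = 133.5 mol/s = 1ξ₁ + 1ξ₂.
Selectivity: 1ξ₁ / (1ξ₂) = 5.03 → ξ₁ = 5.03 ξ₂.
Substitute: (1·5.03 + 1) ξ₂ = 133.5 → ξ₂ = 22.14 mol/s, ξ₁ = 111.4 mol/s.
Outlet amounts (n = n₀ + Σ ν·ξ):
  V: 267 − 1(111.4) − 1(22.14) = 133.5
  Q: 0 + 1(111.4) = 111.4
  R: 0 + 1(22.14) = 22.14

22.1 mol/s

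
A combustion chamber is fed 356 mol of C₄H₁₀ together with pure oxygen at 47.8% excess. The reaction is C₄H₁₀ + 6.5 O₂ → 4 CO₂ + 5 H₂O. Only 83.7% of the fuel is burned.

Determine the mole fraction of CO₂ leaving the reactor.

Stoichiometric O₂ = 6.5 × 356 = 2314 mol; O₂ fed = 2314 × 1.478 = 3420 mol.
Fuel reacted = 0.837 × 356 → ξ = 298 mol.
Outlet (n = n₀ + ν ξ):
  C₄H₁₀: 356 − 1(298) = 58.03
  O₂: 3420 − 6.5(298) = 1483
  CO₂: 0 + 4(298) = 1192
  H₂O: 0 + 5(298) = 1490
Total out = 4223 mol; y_CO₂ = 1192 / 4223 = 0.2822.

0.282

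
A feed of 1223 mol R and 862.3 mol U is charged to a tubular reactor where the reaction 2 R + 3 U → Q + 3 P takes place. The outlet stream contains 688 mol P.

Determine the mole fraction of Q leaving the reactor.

0.124

For P: n = n₀ + 3ξ → 688 = 0 + 3ξ, giving ξ = 229.3 mol.
Outlet amounts (n = n₀ + ν ξ):
  R: 1223 − 2(229.3) = 764.3
  U: 862.3 − 3(229.3) = 174.3
  Q: 0 + 1(229.3) = 229.3
  P: 0 + 3(229.3) = 688
Total out = 1856 mol; y_Q = 229.3 / 1856 = 0.1236.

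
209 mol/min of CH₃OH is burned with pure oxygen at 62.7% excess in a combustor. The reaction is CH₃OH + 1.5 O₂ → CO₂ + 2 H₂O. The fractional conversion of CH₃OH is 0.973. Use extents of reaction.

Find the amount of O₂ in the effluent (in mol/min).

Stoichiometric O₂ = 1.5 × 209 = 313.5 mol/min; O₂ fed = 313.5 × 1.627 = 510.1 mol/min.
Fuel reacted = 0.973 × 209 → ξ = 203.4 mol/min.
Outlet (n = n₀ + ν ξ):
  CH₃OH: 209 − 1(203.4) = 5.643
  O₂: 510.1 − 1.5(203.4) = 205
  CO₂: 0 + 1(203.4) = 203.4
  H₂O: 0 + 2(203.4) = 406.7

205 mol/min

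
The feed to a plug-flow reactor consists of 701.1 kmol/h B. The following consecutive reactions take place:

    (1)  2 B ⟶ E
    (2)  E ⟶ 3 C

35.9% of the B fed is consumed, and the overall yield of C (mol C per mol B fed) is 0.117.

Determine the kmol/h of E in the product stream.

98.5 kmol/h

Conversion of B: B consumed = 2ξ₁ = 0.359 × 701.1 → ξ₁ = 125.8 kmol/h.
Yield of C: 3ξ₂ / 701.1 = 0.117 → ξ₂ = 27.34 kmol/h.
Outlet amounts (n = n₀ + Σ ν·ξ):
  B: 701.1 − 2(125.8) = 449.4
  E: 0 + 1(125.8) − 1(27.34) = 98.5
  C: 0 + 3(27.34) = 82.03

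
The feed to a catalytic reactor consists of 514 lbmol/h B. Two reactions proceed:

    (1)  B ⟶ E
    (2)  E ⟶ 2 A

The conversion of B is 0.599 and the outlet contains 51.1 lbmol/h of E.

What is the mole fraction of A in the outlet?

Conversion of B: B consumed = 1ξ₁ = 0.599 × 514 → ξ₁ = 307.9 lbmol/h.
E balance: n_E = 0 + 1ξ₁ − 1ξ₂ = 51.1 → ξ₂ = (1·307.9 − 51.1)/1 = 256.8 lbmol/h.
Outlet amounts (n = n₀ + Σ ν·ξ):
  B: 514 − 1(307.9) = 206.1
  E: 0 + 1(307.9) − 1(256.8) = 51.1
  A: 0 + 2(256.8) = 513.6
Total out = 770.8 lbmol/h; y_A = 513.6 / 770.8 = 0.6663.

0.666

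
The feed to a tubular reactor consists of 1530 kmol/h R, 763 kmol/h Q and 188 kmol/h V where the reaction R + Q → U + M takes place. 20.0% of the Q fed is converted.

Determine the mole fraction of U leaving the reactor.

Q reacted = 0.2 × 763 = 152.6 kmol/h; ν_Q = −1, so ξ = 152.6/1 = 152.6 kmol/h.
Outlet amounts (n = n₀ + ν ξ):
  R: 1530 − 1(152.6) = 1377
  Q: 763 − 1(152.6) = 610.4
  U: 0 + 1(152.6) = 152.6
  M: 0 + 1(152.6) = 152.6
  V: 188 (inert)
Total out = 2481 kmol/h; y_U = 152.6 / 2481 = 0.06151.

0.0615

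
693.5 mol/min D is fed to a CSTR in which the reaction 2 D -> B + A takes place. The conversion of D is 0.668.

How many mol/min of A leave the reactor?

232 mol/min

D reacted = 0.668 × 693.5 = 463.3 mol/min; ν_D = −2, so ξ = 463.3/2 = 231.6 mol/min.
Outlet amounts (n = n₀ + ν ξ):
  D: 693.5 − 2(231.6) = 230.2
  B: 0 + 1(231.6) = 231.6
  A: 0 + 1(231.6) = 231.6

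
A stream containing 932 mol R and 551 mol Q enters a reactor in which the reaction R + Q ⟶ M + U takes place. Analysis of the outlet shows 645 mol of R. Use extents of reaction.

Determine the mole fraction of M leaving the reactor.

0.194

For R: n = n₀ − 1ξ → 645 = 932 − 1ξ, giving ξ = 287 mol.
Outlet amounts (n = n₀ + ν ξ):
  R: 932 − 1(287) = 645
  Q: 551 − 1(287) = 264
  M: 0 + 1(287) = 287
  U: 0 + 1(287) = 287
Total out = 1483 mol; y_M = 287 / 1483 = 0.1935.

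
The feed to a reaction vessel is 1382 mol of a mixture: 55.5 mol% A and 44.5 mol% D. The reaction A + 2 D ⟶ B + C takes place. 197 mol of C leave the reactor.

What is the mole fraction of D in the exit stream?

0.186

For C: n = n₀ + 1ξ → 197 = 0 + 1ξ, giving ξ = 197 mol.
Outlet amounts (n = n₀ + ν ξ):
  A: 767 − 1(197) = 570
  D: 615 − 2(197) = 221
  B: 0 + 1(197) = 197
  C: 0 + 1(197) = 197
Total out = 1185 mol; y_D = 221 / 1185 = 0.1865.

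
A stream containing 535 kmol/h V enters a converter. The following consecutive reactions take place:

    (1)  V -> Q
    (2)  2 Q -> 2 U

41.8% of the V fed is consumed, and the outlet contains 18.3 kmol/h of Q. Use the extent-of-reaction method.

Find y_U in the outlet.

Conversion of V: V consumed = 1ξ₁ = 0.418 × 535 → ξ₁ = 223.6 kmol/h.
Q balance: n_Q = 0 + 1ξ₁ − 2ξ₂ = 18.3 → ξ₂ = (1·223.6 − 18.3)/2 = 102.7 kmol/h.
Outlet amounts (n = n₀ + Σ ν·ξ):
  V: 535 − 1(223.6) = 311.4
  Q: 0 + 1(223.6) − 2(102.7) = 18.3
  U: 0 + 2(102.7) = 205.3
Total out = 535 kmol/h; y_U = 205.3 / 535 = 0.3838.

0.384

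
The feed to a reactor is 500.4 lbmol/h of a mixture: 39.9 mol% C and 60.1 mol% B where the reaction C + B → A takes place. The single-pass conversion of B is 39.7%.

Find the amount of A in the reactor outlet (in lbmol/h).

119 lbmol/h

B reacted = 0.397 × 300.7 = 119.4 lbmol/h; ν_B = −1, so ξ = 119.4/1 = 119.4 lbmol/h.
Outlet amounts (n = n₀ + ν ξ):
  C: 199.7 − 1(119.4) = 80.27
  B: 300.7 − 1(119.4) = 181.3
  A: 0 + 1(119.4) = 119.4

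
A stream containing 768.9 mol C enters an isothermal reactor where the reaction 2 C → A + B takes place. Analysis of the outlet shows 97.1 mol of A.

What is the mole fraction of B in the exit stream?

0.126

For A: n = n₀ + 1ξ → 97.1 = 0 + 1ξ, giving ξ = 97.1 mol.
Outlet amounts (n = n₀ + ν ξ):
  C: 768.9 − 2(97.1) = 574.7
  A: 0 + 1(97.1) = 97.1
  B: 0 + 1(97.1) = 97.1
Total out = 768.9 mol; y_B = 97.1 / 768.9 = 0.1263.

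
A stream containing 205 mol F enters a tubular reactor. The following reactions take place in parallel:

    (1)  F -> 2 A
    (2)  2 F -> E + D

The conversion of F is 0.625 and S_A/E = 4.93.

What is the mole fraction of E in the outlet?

0.104

Conversion of F: F consumed = 0.625 × 205 = 128.1 mol = 1ξ₁ + 2ξ₂.
Selectivity: 2ξ₁ / (1ξ₂) = 4.93 → ξ₁ = 2.465 ξ₂.
Substitute: (1·2.465 + 2) ξ₂ = 128.1 → ξ₂ = 28.7 mol, ξ₁ = 70.73 mol.
Outlet amounts (n = n₀ + Σ ν·ξ):
  F: 205 − 1(70.73) − 2(28.7) = 76.88
  A: 0 + 2(70.73) = 141.5
  E: 0 + 1(28.7) = 28.7
  D: 0 + 1(28.7) = 28.7
Total out = 275.7 mol; y_E = 28.7 / 275.7 = 0.1041.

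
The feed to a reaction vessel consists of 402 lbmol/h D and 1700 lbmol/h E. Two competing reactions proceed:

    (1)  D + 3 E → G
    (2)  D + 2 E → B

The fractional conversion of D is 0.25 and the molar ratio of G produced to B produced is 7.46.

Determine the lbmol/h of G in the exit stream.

Conversion of D: D consumed = 0.25 × 402 = 100.5 lbmol/h = 1ξ₁ + 1ξ₂.
Selectivity: 1ξ₁ / (1ξ₂) = 7.46 → ξ₁ = 7.46 ξ₂.
Substitute: (1·7.46 + 1) ξ₂ = 100.5 → ξ₂ = 11.88 lbmol/h, ξ₁ = 88.62 lbmol/h.
Outlet amounts (n = n₀ + Σ ν·ξ):
  D: 402 − 1(88.62) − 1(11.88) = 301.5
  E: 1700 − 3(88.62) − 2(11.88) = 1410
  G: 0 + 1(88.62) = 88.62
  B: 0 + 1(11.88) = 11.88

88.6 lbmol/h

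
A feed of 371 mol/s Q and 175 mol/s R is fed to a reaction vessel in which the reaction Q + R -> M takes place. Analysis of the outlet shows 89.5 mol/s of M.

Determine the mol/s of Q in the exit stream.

282 mol/s

For M: n = n₀ + 1ξ → 89.5 = 0 + 1ξ, giving ξ = 89.5 mol/s.
Outlet amounts (n = n₀ + ν ξ):
  Q: 371 − 1(89.5) = 281.5
  R: 175 − 1(89.5) = 85.5
  M: 0 + 1(89.5) = 89.5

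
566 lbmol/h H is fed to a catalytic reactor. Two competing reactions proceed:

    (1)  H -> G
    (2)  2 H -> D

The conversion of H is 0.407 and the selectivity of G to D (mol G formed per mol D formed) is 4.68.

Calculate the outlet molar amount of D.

34.5 lbmol/h

Conversion of H: H consumed = 0.407 × 566 = 230.4 lbmol/h = 1ξ₁ + 2ξ₂.
Selectivity: 1ξ₁ / (1ξ₂) = 4.68 → ξ₁ = 4.68 ξ₂.
Substitute: (1·4.68 + 2) ξ₂ = 230.4 → ξ₂ = 34.49 lbmol/h, ξ₁ = 161.4 lbmol/h.
Outlet amounts (n = n₀ + Σ ν·ξ):
  H: 566 − 1(161.4) − 2(34.49) = 335.6
  G: 0 + 1(161.4) = 161.4
  D: 0 + 1(34.49) = 34.49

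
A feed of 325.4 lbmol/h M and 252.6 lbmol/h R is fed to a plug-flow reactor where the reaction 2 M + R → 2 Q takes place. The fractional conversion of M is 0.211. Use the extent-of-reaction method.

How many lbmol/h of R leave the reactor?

M reacted = 0.211 × 325.4 = 68.66 lbmol/h; ν_M = −2, so ξ = 68.66/2 = 34.33 lbmol/h.
Outlet amounts (n = n₀ + ν ξ):
  M: 325.4 − 2(34.33) = 256.7
  R: 252.6 − 1(34.33) = 218.3
  Q: 0 + 2(34.33) = 68.66

218 lbmol/h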